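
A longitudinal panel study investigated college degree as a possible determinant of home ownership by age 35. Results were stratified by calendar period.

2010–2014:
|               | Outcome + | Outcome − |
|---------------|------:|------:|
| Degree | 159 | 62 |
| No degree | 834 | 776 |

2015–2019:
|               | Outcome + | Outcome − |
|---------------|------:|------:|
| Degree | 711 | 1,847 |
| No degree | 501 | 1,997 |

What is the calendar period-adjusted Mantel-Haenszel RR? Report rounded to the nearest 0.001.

1.387

RR_MH = Σ(aᵢ·n₀ᵢ/nᵢ) / Σ(cᵢ·n₁ᵢ/nᵢ), with n₁ᵢ = aᵢ+bᵢ (exposed), n₀ᵢ = cᵢ+dᵢ (unexposed), nᵢ = n₁ᵢ+n₀ᵢ.
Stratum 1 (2010–2014): n₁ = 221, n₀ = 1610, n = 1831; a·n₀/n = 159·1610/1831 = 139.8088; c·n₁/n = 834·221/1831 = 100.6630
Stratum 2 (2015–2019): n₁ = 2558, n₀ = 2498, n = 5056; a·n₀/n = 711·2498/5056 = 351.2812; c·n₁/n = 501·2558/5056 = 253.4727
RR_MH = (139.8088 + 351.2812) / (100.6630 + 253.4727) = 491.0901 / 354.1357 = 1.38673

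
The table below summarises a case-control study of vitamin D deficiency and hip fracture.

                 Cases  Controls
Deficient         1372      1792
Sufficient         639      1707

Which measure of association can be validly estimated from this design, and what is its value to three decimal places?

Cells: a = 1372, b = 1792, c = 639, d = 1707.
This is a case-control study: participants were sampled on outcome status, so risks in the source population cannot be estimated directly — relative risk is not valid here. The odds ratio is the appropriate measure.
OR = (a·d)/(b·c) = (1372 × 1707) / (1792 × 639) = 2342004 / 1145088 = 2.04526

2.045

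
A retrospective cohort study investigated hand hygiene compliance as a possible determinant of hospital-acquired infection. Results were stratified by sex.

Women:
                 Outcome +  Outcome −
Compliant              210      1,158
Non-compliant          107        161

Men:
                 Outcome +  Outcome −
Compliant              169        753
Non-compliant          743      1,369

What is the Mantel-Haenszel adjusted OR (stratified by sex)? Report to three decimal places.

OR_MH = Σ(aᵢdᵢ/nᵢ) / Σ(bᵢcᵢ/nᵢ), where nᵢ is the stratum total.
Stratum 1 (Women): n = 1636; a·d/n = 210·161/1636 = 20.6663; b·c/n = 1158·107/1636 = 75.7372
Stratum 2 (Men): n = 3034; a·d/n = 169·1369/3034 = 76.2561; b·c/n = 753·743/3034 = 184.4031
OR_MH = (20.6663 + 76.2561) / (75.7372 + 184.4031) = 96.9224 / 260.1403 = 0.37258

0.373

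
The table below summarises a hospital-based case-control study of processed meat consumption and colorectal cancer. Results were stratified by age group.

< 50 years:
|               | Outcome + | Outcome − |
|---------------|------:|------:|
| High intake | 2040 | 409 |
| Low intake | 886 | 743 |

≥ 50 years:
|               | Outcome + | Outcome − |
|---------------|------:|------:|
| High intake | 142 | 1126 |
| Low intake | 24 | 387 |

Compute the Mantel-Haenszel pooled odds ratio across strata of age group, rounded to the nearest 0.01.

OR_MH = Σ(aᵢdᵢ/nᵢ) / Σ(bᵢcᵢ/nᵢ), where nᵢ is the stratum total.
Stratum 1 (< 50 years): n = 4078; a·d/n = 2040·743/4078 = 371.6822; b·c/n = 409·886/4078 = 88.8607
Stratum 2 (≥ 50 years): n = 1679; a·d/n = 142·387/1679 = 32.7302; b·c/n = 1126·24/1679 = 16.0953
OR_MH = (371.6822 + 32.7302) / (88.8607 + 16.0953) = 404.4124 / 104.9560 = 3.85316

3.85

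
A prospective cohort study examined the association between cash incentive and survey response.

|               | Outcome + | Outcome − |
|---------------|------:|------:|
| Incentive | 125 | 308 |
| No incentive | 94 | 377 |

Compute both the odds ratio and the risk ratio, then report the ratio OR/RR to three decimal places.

1.125

Cells: a = 125, b = 308, c = 94, d = 377.
OR = (125·377)/(308·94) = 47125/28952 = 1.62769
Risk in exposed = 125/433 = 0.28868; risk in unexposed = 94/471 = 0.19958; RR = 1.44649
OR/RR = 1.62769 / 1.44649 = 1.12527
The outcome is not rare, so the OR lies further from 1 than the RR.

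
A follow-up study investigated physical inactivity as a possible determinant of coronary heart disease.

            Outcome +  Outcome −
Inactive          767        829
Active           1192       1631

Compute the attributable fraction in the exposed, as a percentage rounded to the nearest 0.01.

12.14

Cells: a = 767, b = 829, c = 1192, d = 1631.
Risk in exposed = 767/1596 = 0.48058; risk in unexposed = 1192/2823 = 0.42225.
RR = 0.48058/0.42225 = 1.13814
AR% = (RR − 1)/RR × 100 = (1.13814 − 1)/1.13814 × 100 = 12.1376%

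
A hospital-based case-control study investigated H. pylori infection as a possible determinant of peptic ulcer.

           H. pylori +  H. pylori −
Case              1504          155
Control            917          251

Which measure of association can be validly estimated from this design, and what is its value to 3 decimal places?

2.656

Reading the table with exposure as columns: a = 1504 (H. pylori +, case), b = 917 (H. pylori +, non-case), c = 155 (H. pylori −, case), d = 251.
This is a hospital-based case-control study: participants were sampled on outcome status, so risks in the source population cannot be estimated directly — relative risk is not valid here. The odds ratio is the appropriate measure.
OR = (a·d)/(b·c) = (1504 × 251) / (917 × 155) = 377504 / 142135 = 2.65595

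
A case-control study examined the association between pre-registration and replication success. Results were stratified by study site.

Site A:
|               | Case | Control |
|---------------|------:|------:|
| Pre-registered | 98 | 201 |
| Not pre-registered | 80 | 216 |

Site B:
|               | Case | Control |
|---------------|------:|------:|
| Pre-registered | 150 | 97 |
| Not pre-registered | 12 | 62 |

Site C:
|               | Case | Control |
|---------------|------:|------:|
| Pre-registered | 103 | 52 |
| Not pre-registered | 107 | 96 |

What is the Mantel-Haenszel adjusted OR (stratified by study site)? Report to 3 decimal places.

OR_MH = Σ(aᵢdᵢ/nᵢ) / Σ(bᵢcᵢ/nᵢ), where nᵢ is the stratum total.
Stratum 1 (Site A): n = 595; a·d/n = 98·216/595 = 35.5765; b·c/n = 201·80/595 = 27.0252
Stratum 2 (Site B): n = 321; a·d/n = 150·62/321 = 28.9720; b·c/n = 97·12/321 = 3.6262
Stratum 3 (Site C): n = 358; a·d/n = 103·96/358 = 27.6201; b·c/n = 52·107/358 = 15.5419
OR_MH = (35.5765 + 28.9720 + 27.6201) / (27.0252 + 3.6262 + 15.5419) = 92.1685 / 46.1933 = 1.99528

1.995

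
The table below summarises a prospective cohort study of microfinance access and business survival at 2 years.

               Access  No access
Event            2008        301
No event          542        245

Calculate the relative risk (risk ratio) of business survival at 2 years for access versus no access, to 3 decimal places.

1.428

Reading the table with exposure as columns: a = 2008 (Access, case), b = 542 (Access, non-case), c = 301 (No access, case), d = 245.
Risk in exposed = 2008/2550 = 0.78745; risk in unexposed = 301/546 = 0.55128.
RR = 0.78745 / 0.55128 = 1.42840
The risk among the exposed is 1.43 times that among the unexposed.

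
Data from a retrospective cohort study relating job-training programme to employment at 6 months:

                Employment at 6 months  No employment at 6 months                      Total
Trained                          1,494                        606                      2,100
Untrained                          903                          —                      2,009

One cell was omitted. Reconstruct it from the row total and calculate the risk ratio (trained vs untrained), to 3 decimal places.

1.583

The missing cell is in the unexposed row: 2009 − 903 = 1106.
So a = 1494, b = 606, c = 903, d = 1106.
RR = [a/(a+b)] / [c/(c+d)] = (1494/2100) / (903/2009) = 0.71143/0.44948 = 1.58279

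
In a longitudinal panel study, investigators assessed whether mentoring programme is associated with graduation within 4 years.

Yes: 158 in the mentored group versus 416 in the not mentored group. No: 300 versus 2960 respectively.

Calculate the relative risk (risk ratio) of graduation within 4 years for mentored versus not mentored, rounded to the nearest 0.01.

2.80

From the description: a = 158, b = 300, c = 416, d = 2960.
Risk in exposed = 158/458 = 0.34498; risk in unexposed = 416/3376 = 0.12322.
RR = 0.34498 / 0.12322 = 2.79963
The risk among the exposed is 2.80 times that among the unexposed.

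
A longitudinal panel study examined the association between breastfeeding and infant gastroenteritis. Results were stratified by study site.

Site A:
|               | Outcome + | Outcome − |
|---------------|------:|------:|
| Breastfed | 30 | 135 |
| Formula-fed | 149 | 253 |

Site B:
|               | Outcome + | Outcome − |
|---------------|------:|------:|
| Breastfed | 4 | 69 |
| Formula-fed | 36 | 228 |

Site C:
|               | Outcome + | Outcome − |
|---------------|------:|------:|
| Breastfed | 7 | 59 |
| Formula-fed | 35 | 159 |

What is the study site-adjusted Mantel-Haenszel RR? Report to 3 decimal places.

RR_MH = Σ(aᵢ·n₀ᵢ/nᵢ) / Σ(cᵢ·n₁ᵢ/nᵢ), with n₁ᵢ = aᵢ+bᵢ (exposed), n₀ᵢ = cᵢ+dᵢ (unexposed), nᵢ = n₁ᵢ+n₀ᵢ.
Stratum 1 (Site A): n₁ = 165, n₀ = 402, n = 567; a·n₀/n = 30·402/567 = 21.2698; c·n₁/n = 149·165/567 = 43.3598
Stratum 2 (Site B): n₁ = 73, n₀ = 264, n = 337; a·n₀/n = 4·264/337 = 3.1335; c·n₁/n = 36·73/337 = 7.7982
Stratum 3 (Site C): n₁ = 66, n₀ = 194, n = 260; a·n₀/n = 7·194/260 = 5.2231; c·n₁/n = 35·66/260 = 8.8846
RR_MH = (21.2698 + 3.1335 + 5.2231) / (43.3598 + 7.7982 + 8.8846) = 29.6264 / 60.0426 = 0.49342

0.493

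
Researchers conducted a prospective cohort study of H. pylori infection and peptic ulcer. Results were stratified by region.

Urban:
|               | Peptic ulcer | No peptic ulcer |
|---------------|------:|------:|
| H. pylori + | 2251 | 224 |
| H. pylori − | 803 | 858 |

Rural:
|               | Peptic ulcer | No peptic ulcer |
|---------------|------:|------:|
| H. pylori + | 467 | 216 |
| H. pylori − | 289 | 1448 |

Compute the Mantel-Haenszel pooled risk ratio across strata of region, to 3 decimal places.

2.205

RR_MH = Σ(aᵢ·n₀ᵢ/nᵢ) / Σ(cᵢ·n₁ᵢ/nᵢ), with n₁ᵢ = aᵢ+bᵢ (exposed), n₀ᵢ = cᵢ+dᵢ (unexposed), nᵢ = n₁ᵢ+n₀ᵢ.
Stratum 1 (Urban): n₁ = 2475, n₀ = 1661, n = 4136; a·n₀/n = 2251·1661/4136 = 903.9920; c·n₁/n = 803·2475/4136 = 480.5186
Stratum 2 (Rural): n₁ = 683, n₀ = 1737, n = 2420; a·n₀/n = 467·1737/2420 = 335.1979; c·n₁/n = 289·683/2420 = 81.5649
RR_MH = (903.9920 + 335.1979) / (480.5186 + 81.5649) = 1239.1900 / 562.0835 = 2.20464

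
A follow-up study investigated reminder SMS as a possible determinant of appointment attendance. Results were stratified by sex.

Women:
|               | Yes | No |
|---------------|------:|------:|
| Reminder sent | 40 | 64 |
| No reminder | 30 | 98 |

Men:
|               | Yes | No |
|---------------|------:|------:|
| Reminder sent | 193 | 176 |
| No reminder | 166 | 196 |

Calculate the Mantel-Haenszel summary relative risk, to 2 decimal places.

1.21

RR_MH = Σ(aᵢ·n₀ᵢ/nᵢ) / Σ(cᵢ·n₁ᵢ/nᵢ), with n₁ᵢ = aᵢ+bᵢ (exposed), n₀ᵢ = cᵢ+dᵢ (unexposed), nᵢ = n₁ᵢ+n₀ᵢ.
Stratum 1 (Women): n₁ = 104, n₀ = 128, n = 232; a·n₀/n = 40·128/232 = 22.0690; c·n₁/n = 30·104/232 = 13.4483
Stratum 2 (Men): n₁ = 369, n₀ = 362, n = 731; a·n₀/n = 193·362/731 = 95.5759; c·n₁/n = 166·369/731 = 83.7948
RR_MH = (22.0690 + 95.5759) / (13.4483 + 83.7948) = 117.6449 / 97.2431 = 1.20980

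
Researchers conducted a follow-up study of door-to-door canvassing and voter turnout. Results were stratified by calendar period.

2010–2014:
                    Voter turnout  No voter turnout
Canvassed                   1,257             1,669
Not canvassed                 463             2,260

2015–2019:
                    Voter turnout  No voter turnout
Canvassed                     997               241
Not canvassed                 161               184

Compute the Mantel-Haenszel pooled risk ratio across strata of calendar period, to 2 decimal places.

RR_MH = Σ(aᵢ·n₀ᵢ/nᵢ) / Σ(cᵢ·n₁ᵢ/nᵢ), with n₁ᵢ = aᵢ+bᵢ (exposed), n₀ᵢ = cᵢ+dᵢ (unexposed), nᵢ = n₁ᵢ+n₀ᵢ.
Stratum 1 (2010–2014): n₁ = 2926, n₀ = 2723, n = 5649; a·n₀/n = 1257·2723/5649 = 605.9145; c·n₁/n = 463·2926/5649 = 239.8191
Stratum 2 (2015–2019): n₁ = 1238, n₀ = 345, n = 1583; a·n₀/n = 997·345/1583 = 217.2868; c·n₁/n = 161·1238/1583 = 125.9116
RR_MH = (605.9145 + 217.2868) / (239.8191 + 125.9116) = 823.2013 / 365.7306 = 2.25084

2.25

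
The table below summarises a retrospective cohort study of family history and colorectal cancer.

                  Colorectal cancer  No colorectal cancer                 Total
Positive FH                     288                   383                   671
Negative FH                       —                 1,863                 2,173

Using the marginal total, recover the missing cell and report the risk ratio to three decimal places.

3.009

The missing cell is in the unexposed row: 2173 − 1863 = 310.
So a = 288, b = 383, c = 310, d = 1863.
RR = [a/(a+b)] / [c/(c+d)] = (288/671) / (310/2173) = 0.42921/0.14266 = 3.00862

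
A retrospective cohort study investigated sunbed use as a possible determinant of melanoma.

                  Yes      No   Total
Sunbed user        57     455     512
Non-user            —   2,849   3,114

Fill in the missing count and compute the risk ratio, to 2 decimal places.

The missing cell is in the unexposed row: 3114 − 2849 = 265.
So a = 57, b = 455, c = 265, d = 2849.
RR = [a/(a+b)] / [c/(c+d)] = (57/512) / (265/3114) = 0.11133/0.08510 = 1.30821

1.31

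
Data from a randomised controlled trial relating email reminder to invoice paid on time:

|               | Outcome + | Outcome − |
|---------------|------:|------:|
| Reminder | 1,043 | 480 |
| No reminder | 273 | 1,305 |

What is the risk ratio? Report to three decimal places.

Cells: a = 1043, b = 480, c = 273, d = 1305.
Risk in exposed = 1043/1523 = 0.68483; risk in unexposed = 273/1578 = 0.17300.
RR = 0.68483 / 0.17300 = 3.95848
The risk among the exposed is 3.96 times that among the unexposed.

3.958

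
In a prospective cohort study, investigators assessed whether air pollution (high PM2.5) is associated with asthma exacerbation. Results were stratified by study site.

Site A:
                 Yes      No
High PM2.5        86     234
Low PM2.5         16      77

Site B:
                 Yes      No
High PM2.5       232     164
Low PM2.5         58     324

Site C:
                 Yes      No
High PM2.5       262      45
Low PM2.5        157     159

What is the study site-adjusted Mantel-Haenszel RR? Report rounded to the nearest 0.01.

2.23

RR_MH = Σ(aᵢ·n₀ᵢ/nᵢ) / Σ(cᵢ·n₁ᵢ/nᵢ), with n₁ᵢ = aᵢ+bᵢ (exposed), n₀ᵢ = cᵢ+dᵢ (unexposed), nᵢ = n₁ᵢ+n₀ᵢ.
Stratum 1 (Site A): n₁ = 320, n₀ = 93, n = 413; a·n₀/n = 86·93/413 = 19.3656; c·n₁/n = 16·320/413 = 12.3971
Stratum 2 (Site B): n₁ = 396, n₀ = 382, n = 778; a·n₀/n = 232·382/778 = 113.9126; c·n₁/n = 58·396/778 = 29.5219
Stratum 3 (Site C): n₁ = 307, n₀ = 316, n = 623; a·n₀/n = 262·316/623 = 132.8925; c·n₁/n = 157·307/623 = 77.3660
RR_MH = (19.3656 + 113.9126 + 132.8925) / (12.3971 + 29.5219 + 77.3660) = 266.1707 / 119.2849 = 2.23139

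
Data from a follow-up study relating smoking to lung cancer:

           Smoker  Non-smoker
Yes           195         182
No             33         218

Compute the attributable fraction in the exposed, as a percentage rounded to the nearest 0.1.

Reading the table with exposure as columns: a = 195 (Smoker, case), b = 33 (Smoker, non-case), c = 182 (Non-smoker, case), d = 218.
Risk in exposed = 195/228 = 0.85526; risk in unexposed = 182/400 = 0.45500.
RR = 0.85526/0.45500 = 1.87970
AR% = (RR − 1)/RR × 100 = (1.87970 − 1)/1.87970 × 100 = 46.8000%

46.8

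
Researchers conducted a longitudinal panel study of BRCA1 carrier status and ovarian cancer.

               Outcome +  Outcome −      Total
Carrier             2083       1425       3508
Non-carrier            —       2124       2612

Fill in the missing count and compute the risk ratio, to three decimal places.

The missing cell is in the unexposed row: 2612 − 2124 = 488.
So a = 2083, b = 1425, c = 488, d = 2124.
RR = [a/(a+b)] / [c/(c+d)] = (2083/3508) / (488/2612) = 0.59379/0.18683 = 3.17821

3.178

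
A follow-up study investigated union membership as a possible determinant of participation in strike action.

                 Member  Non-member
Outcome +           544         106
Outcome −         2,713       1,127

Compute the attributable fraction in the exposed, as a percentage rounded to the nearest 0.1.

48.5

Reading the table with exposure as columns: a = 544 (Member, case), b = 2713 (Member, non-case), c = 106 (Non-member, case), d = 1127.
Risk in exposed = 544/3257 = 0.16702; risk in unexposed = 106/1233 = 0.08597.
RR = 0.16702/0.08597 = 1.94285
AR% = (RR − 1)/RR × 100 = (1.94285 − 1)/1.94285 × 100 = 48.5291%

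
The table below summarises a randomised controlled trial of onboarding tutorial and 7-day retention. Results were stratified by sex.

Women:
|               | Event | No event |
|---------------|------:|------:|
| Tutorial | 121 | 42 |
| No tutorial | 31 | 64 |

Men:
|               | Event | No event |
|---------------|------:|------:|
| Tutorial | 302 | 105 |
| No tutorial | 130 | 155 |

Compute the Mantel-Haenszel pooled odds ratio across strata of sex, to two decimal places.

3.94

OR_MH = Σ(aᵢdᵢ/nᵢ) / Σ(bᵢcᵢ/nᵢ), where nᵢ is the stratum total.
Stratum 1 (Women): n = 258; a·d/n = 121·64/258 = 30.0155; b·c/n = 42·31/258 = 5.0465
Stratum 2 (Men): n = 692; a·d/n = 302·155/692 = 67.6445; b·c/n = 105·130/692 = 19.7254
OR_MH = (30.0155 + 67.6445) / (5.0465 + 19.7254) = 97.6600 / 24.7719 = 3.94236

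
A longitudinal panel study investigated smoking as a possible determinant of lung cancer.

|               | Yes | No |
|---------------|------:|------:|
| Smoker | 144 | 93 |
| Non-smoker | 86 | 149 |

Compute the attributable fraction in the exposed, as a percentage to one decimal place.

39.8

Cells: a = 144, b = 93, c = 86, d = 149.
Risk in exposed = 144/237 = 0.60759; risk in unexposed = 86/235 = 0.36596.
RR = 0.60759/0.36596 = 1.66029
AR% = (RR − 1)/RR × 100 = (1.66029 − 1)/1.66029 × 100 = 39.7695%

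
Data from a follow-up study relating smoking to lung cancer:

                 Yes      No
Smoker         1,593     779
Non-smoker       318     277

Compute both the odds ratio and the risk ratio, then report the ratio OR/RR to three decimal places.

1.418

Cells: a = 1593, b = 779, c = 318, d = 277.
OR = (1593·277)/(779·318) = 441261/247722 = 1.78127
Risk in exposed = 1593/2372 = 0.67159; risk in unexposed = 318/595 = 0.53445; RR = 1.25658
OR/RR = 1.78127 / 1.25658 = 1.41756
The outcome is not rare, so the OR lies further from 1 than the RR.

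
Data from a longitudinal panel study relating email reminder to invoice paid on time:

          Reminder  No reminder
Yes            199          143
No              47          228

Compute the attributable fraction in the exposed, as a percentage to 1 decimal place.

Reading the table with exposure as columns: a = 199 (Reminder, case), b = 47 (Reminder, non-case), c = 143 (No reminder, case), d = 228.
Risk in exposed = 199/246 = 0.80894; risk in unexposed = 143/371 = 0.38544.
RR = 0.80894/0.38544 = 2.09873
AR% = (RR − 1)/RR × 100 = (2.09873 − 1)/2.09873 × 100 = 52.3521%

52.4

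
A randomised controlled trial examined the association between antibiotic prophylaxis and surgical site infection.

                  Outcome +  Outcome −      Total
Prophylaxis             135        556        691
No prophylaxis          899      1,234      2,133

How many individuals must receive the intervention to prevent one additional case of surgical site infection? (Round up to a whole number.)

Risk in treated group = 135/691 = 0.19537; risk in control = 899/2133 = 0.42147.
Absolute risk reduction = 0.42147 − 0.19537 = 0.22610
NNT = 1 / ARR = 1 / 0.22610 = 4.423 → round up → 5

5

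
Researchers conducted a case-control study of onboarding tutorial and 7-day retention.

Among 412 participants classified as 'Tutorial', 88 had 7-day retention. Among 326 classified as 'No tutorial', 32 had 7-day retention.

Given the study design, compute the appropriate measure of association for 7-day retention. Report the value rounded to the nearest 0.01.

From the description: a = 88, b = 324, c = 32, d = 294.
This is a case-control study: participants were sampled on outcome status, so risks in the source population cannot be estimated directly — relative risk is not valid here. The odds ratio is the appropriate measure.
OR = (a·d)/(b·c) = (88 × 294) / (324 × 32) = 25872 / 10368 = 2.49537

2.50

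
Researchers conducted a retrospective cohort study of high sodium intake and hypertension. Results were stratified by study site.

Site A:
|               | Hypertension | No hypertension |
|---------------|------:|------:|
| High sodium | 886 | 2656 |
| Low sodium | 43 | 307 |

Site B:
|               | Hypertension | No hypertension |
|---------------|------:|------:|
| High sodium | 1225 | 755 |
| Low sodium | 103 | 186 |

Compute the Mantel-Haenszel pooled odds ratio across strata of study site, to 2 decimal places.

OR_MH = Σ(aᵢdᵢ/nᵢ) / Σ(bᵢcᵢ/nᵢ), where nᵢ is the stratum total.
Stratum 1 (Site A): n = 3892; a·d/n = 886·307/3892 = 69.8875; b·c/n = 2656·43/3892 = 29.3443
Stratum 2 (Site B): n = 2269; a·d/n = 1225·186/2269 = 100.4187; b·c/n = 755·103/2269 = 34.2728
OR_MH = (69.8875 + 100.4187) / (29.3443 + 34.2728) = 170.3061 / 63.6171 = 2.67705

2.68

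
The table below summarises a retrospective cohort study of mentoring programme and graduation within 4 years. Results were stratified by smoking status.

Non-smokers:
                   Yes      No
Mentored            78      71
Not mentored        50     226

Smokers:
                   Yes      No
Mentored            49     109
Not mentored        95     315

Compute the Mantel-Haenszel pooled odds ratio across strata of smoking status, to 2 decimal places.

OR_MH = Σ(aᵢdᵢ/nᵢ) / Σ(bᵢcᵢ/nᵢ), where nᵢ is the stratum total.
Stratum 1 (Non-smokers): n = 425; a·d/n = 78·226/425 = 41.4776; b·c/n = 71·50/425 = 8.3529
Stratum 2 (Smokers): n = 568; a·d/n = 49·315/568 = 27.1743; b·c/n = 109·95/568 = 18.2306
OR_MH = (41.4776 + 27.1743) / (8.3529 + 18.2306) = 68.6519 / 26.5836 = 2.58249

2.58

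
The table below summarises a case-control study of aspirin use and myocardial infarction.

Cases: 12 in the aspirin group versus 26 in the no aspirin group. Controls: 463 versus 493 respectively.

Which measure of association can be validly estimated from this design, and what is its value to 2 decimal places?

From the description: a = 12, b = 463, c = 26, d = 493.
This is a case-control study: participants were sampled on outcome status, so risks in the source population cannot be estimated directly — relative risk is not valid here. The odds ratio is the appropriate measure.
OR = (a·d)/(b·c) = (12 × 493) / (463 × 26) = 5916 / 12038 = 0.49144

0.49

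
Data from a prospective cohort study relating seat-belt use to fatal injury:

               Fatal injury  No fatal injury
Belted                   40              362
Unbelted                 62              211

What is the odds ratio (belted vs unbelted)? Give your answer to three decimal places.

Cells: a = 40, b = 362, c = 62, d = 211.
OR = (a·d)/(b·c) = (40 × 211) / (362 × 62) = 8440 / 22444 = 0.37605
Exposure is associated with lower odds of fatal injury (OR = 0.38 < 1).

0.376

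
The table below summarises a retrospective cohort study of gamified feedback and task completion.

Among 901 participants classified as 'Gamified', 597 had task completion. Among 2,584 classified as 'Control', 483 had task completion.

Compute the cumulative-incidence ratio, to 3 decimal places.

From the description: a = 597, b = 304, c = 483, d = 2101.
Risk in exposed = 597/901 = 0.66260; risk in unexposed = 483/2584 = 0.18692.
RR = 0.66260 / 0.18692 = 3.54483
The risk among the exposed is 3.54 times that among the unexposed.

3.545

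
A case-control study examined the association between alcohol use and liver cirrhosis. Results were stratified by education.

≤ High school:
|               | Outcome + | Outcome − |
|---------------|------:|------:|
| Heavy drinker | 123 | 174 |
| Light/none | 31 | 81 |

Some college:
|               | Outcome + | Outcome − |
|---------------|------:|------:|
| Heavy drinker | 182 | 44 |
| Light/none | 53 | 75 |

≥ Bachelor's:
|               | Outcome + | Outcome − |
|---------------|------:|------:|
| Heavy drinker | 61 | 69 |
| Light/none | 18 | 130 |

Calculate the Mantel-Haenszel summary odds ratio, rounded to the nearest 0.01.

OR_MH = Σ(aᵢdᵢ/nᵢ) / Σ(bᵢcᵢ/nᵢ), where nᵢ is the stratum total.
Stratum 1 (≤ High school): n = 409; a·d/n = 123·81/409 = 24.3594; b·c/n = 174·31/409 = 13.1883
Stratum 2 (Some college): n = 354; a·d/n = 182·75/354 = 38.5593; b·c/n = 44·53/354 = 6.5876
Stratum 3 (≥ Bachelor's): n = 278; a·d/n = 61·130/278 = 28.5252; b·c/n = 69·18/278 = 4.4676
OR_MH = (24.3594 + 38.5593 + 28.5252) / (13.1883 + 6.5876 + 4.4676) = 91.4439 / 24.2435 = 3.77190

3.77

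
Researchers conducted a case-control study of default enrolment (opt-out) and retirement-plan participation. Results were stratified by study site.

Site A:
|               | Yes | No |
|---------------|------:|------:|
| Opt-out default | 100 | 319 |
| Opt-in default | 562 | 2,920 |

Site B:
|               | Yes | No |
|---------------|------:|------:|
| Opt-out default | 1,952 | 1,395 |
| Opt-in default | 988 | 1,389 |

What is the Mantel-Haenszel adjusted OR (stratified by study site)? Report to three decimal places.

OR_MH = Σ(aᵢdᵢ/nᵢ) / Σ(bᵢcᵢ/nᵢ), where nᵢ is the stratum total.
Stratum 1 (Site A): n = 3901; a·d/n = 100·2920/3901 = 74.8526; b·c/n = 319·562/3901 = 45.9569
Stratum 2 (Site B): n = 5724; a·d/n = 1952·1389/5724 = 473.6771; b·c/n = 1395·988/5724 = 240.7862
OR_MH = (74.8526 + 473.6771) / (45.9569 + 240.7862) = 548.5298 / 286.7431 = 1.91297

1.913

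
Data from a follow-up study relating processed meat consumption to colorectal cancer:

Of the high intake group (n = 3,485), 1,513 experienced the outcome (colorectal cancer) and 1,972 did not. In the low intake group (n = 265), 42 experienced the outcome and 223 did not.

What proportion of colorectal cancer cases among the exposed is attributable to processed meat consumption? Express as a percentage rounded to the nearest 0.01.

From the description: a = 1513, b = 1972, c = 42, d = 223.
Risk in exposed = 1513/3485 = 0.43415; risk in unexposed = 42/265 = 0.15849.
RR = 0.43415/0.15849 = 2.73926
AR% = (RR − 1)/RR × 100 = (2.73926 − 1)/2.73926 × 100 = 63.4937%

63.49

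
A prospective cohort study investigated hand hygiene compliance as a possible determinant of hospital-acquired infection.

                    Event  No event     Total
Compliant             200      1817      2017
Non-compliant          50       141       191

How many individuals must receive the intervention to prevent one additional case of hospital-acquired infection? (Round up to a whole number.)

Risk in treated group = 200/2017 = 0.09916; risk in control = 50/191 = 0.26178.
Absolute risk reduction = 0.26178 − 0.09916 = 0.16262
NNT = 1 / ARR = 1 / 0.16262 = 6.149 → round up → 7

7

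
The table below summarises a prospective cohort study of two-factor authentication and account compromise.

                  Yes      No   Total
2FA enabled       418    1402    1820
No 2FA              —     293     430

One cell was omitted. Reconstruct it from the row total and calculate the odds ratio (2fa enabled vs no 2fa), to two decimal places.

The missing cell is in the unexposed row: 430 − 293 = 137.
So a = 418, b = 1402, c = 137, d = 293.
OR = (a·d)/(b·c) = (418 × 293) / (1402 × 137) = 122474 / 192074 = 0.63764

0.64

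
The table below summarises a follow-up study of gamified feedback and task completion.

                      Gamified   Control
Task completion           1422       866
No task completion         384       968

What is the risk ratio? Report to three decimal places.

Reading the table with exposure as columns: a = 1422 (Gamified, case), b = 384 (Gamified, non-case), c = 866 (Control, case), d = 968.
Risk in exposed = 1422/1806 = 0.78738; risk in unexposed = 866/1834 = 0.47219.
RR = 0.78738 / 0.47219 = 1.66749
The risk among the exposed is 1.67 times that among the unexposed.

1.667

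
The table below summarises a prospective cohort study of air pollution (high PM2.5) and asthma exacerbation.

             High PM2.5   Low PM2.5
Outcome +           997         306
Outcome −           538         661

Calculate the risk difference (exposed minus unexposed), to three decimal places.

Reading the table with exposure as columns: a = 997 (High PM2.5, case), b = 538 (High PM2.5, non-case), c = 306 (Low PM2.5, case), d = 661.
Risk in exposed = 997/1535 = 0.649511; risk in unexposed = 306/967 = 0.316443.
Risk difference = 0.649511 − 0.316443 = 0.333069

0.333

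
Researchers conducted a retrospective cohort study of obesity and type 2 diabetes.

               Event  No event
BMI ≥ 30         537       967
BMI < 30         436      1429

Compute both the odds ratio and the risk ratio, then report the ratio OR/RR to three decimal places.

1.192

Cells: a = 537, b = 967, c = 436, d = 1429.
OR = (537·1429)/(967·436) = 767373/421612 = 1.82009
Risk in exposed = 537/1504 = 0.35705; risk in unexposed = 436/1865 = 0.23378; RR = 1.52728
OR/RR = 1.82009 / 1.52728 = 1.19172
The outcome is not rare, so the OR lies further from 1 than the RR.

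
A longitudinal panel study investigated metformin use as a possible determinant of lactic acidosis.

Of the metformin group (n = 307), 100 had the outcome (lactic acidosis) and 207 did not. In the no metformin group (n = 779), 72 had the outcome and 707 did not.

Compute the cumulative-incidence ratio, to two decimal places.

3.52

From the description: a = 100, b = 207, c = 72, d = 707.
Risk in exposed = 100/307 = 0.32573; risk in unexposed = 72/779 = 0.09243.
RR = 0.32573 / 0.09243 = 3.52425
The risk among the exposed is 3.52 times that among the unexposed.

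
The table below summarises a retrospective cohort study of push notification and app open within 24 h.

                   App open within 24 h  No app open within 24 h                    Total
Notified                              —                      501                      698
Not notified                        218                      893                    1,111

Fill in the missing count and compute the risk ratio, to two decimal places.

1.44

The missing cell is in the exposed row: 698 − 501 = 197.
So a = 197, b = 501, c = 218, d = 893.
RR = [a/(a+b)] / [c/(c+d)] = (197/698) / (218/1111) = 0.28223/0.19622 = 1.43836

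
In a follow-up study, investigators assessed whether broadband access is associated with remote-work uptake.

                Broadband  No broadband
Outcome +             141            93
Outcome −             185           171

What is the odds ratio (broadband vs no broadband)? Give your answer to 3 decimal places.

1.401

Reading the table with exposure as columns: a = 141 (Broadband, case), b = 185 (Broadband, non-case), c = 93 (No broadband, case), d = 171.
OR = (a·d)/(b·c) = (141 × 171) / (185 × 93) = 24111 / 17205 = 1.40139
The odds of remote-work uptake are about 1.40 times as high in the broadband group.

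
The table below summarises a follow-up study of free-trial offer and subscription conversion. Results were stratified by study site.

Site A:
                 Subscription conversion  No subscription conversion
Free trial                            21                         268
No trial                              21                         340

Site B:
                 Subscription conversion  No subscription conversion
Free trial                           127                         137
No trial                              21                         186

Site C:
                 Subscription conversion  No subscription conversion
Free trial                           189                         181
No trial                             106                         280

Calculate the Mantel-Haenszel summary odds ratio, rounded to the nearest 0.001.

OR_MH = Σ(aᵢdᵢ/nᵢ) / Σ(bᵢcᵢ/nᵢ), where nᵢ is the stratum total.
Stratum 1 (Site A): n = 650; a·d/n = 21·340/650 = 10.9846; b·c/n = 268·21/650 = 8.6585
Stratum 2 (Site B): n = 471; a·d/n = 127·186/471 = 50.1529; b·c/n = 137·21/471 = 6.1083
Stratum 3 (Site C): n = 756; a·d/n = 189·280/756 = 70.0000; b·c/n = 181·106/756 = 25.3783
OR_MH = (10.9846 + 50.1529 + 70.0000) / (8.6585 + 6.1083 + 25.3783) = 131.1375 / 40.1450 = 3.26659

3.267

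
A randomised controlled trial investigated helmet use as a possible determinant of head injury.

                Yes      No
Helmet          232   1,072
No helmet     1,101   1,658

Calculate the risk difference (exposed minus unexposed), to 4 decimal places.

Cells: a = 232, b = 1072, c = 1101, d = 1658.
Risk in exposed = 232/1304 = 0.177914; risk in unexposed = 1101/2759 = 0.399058.
Risk difference = 0.177914 − 0.399058 = -0.221144

-0.2211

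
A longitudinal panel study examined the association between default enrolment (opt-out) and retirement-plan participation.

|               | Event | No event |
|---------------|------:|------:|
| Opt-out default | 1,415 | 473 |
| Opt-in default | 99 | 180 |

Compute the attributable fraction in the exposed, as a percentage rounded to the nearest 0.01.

52.65

Cells: a = 1415, b = 473, c = 99, d = 180.
Risk in exposed = 1415/1888 = 0.74947; risk in unexposed = 99/279 = 0.35484.
RR = 0.74947/0.35484 = 2.11214
AR% = (RR − 1)/RR × 100 = (2.11214 − 1)/2.11214 × 100 = 52.6547%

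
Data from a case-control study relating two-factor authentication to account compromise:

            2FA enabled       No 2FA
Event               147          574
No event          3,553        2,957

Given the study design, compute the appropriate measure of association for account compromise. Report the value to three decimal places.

Reading the table with exposure as columns: a = 147 (2FA enabled, case), b = 3553 (2FA enabled, non-case), c = 574 (No 2FA, case), d = 2957.
This is a case-control study: participants were sampled on outcome status, so risks in the source population cannot be estimated directly — relative risk is not valid here. The odds ratio is the appropriate measure.
OR = (a·d)/(b·c) = (147 × 2957) / (3553 × 574) = 434679 / 2039422 = 0.21314

0.213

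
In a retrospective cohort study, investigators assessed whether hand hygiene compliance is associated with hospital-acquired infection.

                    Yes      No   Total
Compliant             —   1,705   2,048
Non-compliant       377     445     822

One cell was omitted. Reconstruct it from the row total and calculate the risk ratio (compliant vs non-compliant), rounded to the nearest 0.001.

The missing cell is in the exposed row: 2048 − 1705 = 343.
So a = 343, b = 1705, c = 377, d = 445.
RR = [a/(a+b)] / [c/(c+d)] = (343/2048) / (377/822) = 0.16748/0.45864 = 0.36517

0.365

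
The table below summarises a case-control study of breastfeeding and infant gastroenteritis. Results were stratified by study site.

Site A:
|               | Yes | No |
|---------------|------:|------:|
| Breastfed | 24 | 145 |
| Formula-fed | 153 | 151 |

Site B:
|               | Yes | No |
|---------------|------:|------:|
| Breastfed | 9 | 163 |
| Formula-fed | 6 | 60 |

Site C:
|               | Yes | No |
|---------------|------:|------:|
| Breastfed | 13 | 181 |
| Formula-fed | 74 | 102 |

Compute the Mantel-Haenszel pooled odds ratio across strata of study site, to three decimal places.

OR_MH = Σ(aᵢdᵢ/nᵢ) / Σ(bᵢcᵢ/nᵢ), where nᵢ is the stratum total.
Stratum 1 (Site A): n = 473; a·d/n = 24·151/473 = 7.6617; b·c/n = 145·153/473 = 46.9027
Stratum 2 (Site B): n = 238; a·d/n = 9·60/238 = 2.2689; b·c/n = 163·6/238 = 4.1092
Stratum 3 (Site C): n = 370; a·d/n = 13·102/370 = 3.5838; b·c/n = 181·74/370 = 36.2000
OR_MH = (7.6617 + 2.2689 + 3.5838) / (46.9027 + 4.1092 + 36.2000) = 13.5144 / 87.2120 = 0.15496

0.155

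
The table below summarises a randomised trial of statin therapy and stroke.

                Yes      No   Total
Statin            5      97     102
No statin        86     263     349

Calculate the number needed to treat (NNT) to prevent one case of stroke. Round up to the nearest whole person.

Risk in treated group = 5/102 = 0.04902; risk in control = 86/349 = 0.24642.
Absolute risk reduction = 0.24642 − 0.04902 = 0.19740
NNT = 1 / ARR = 1 / 0.19740 = 5.066 → round up → 6

6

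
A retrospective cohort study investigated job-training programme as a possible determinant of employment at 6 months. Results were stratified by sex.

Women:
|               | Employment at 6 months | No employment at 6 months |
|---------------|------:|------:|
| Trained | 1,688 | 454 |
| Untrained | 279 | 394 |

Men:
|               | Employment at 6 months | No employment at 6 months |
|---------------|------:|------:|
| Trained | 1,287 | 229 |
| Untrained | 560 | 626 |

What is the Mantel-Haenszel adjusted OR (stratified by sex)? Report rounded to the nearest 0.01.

OR_MH = Σ(aᵢdᵢ/nᵢ) / Σ(bᵢcᵢ/nᵢ), where nᵢ is the stratum total.
Stratum 1 (Women): n = 2815; a·d/n = 1688·394/2815 = 236.2600; b·c/n = 454·279/2815 = 44.9968
Stratum 2 (Men): n = 2702; a·d/n = 1287·626/2702 = 298.1725; b·c/n = 229·560/2702 = 47.4611
OR_MH = (236.2600 + 298.1725) / (44.9968 + 47.4611) = 534.4325 / 92.4579 = 5.78028

5.78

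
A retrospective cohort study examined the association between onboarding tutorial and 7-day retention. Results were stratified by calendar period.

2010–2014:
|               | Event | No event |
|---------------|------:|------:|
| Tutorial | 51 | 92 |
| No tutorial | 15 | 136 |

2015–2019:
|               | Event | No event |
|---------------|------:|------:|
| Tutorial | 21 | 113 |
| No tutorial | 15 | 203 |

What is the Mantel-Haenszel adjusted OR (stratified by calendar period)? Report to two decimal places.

3.75

OR_MH = Σ(aᵢdᵢ/nᵢ) / Σ(bᵢcᵢ/nᵢ), where nᵢ is the stratum total.
Stratum 1 (2010–2014): n = 294; a·d/n = 51·136/294 = 23.5918; b·c/n = 92·15/294 = 4.6939
Stratum 2 (2015–2019): n = 352; a·d/n = 21·203/352 = 12.1108; b·c/n = 113·15/352 = 4.8153
OR_MH = (23.5918 + 12.1108) / (4.6939 + 4.8153) = 35.7026 / 9.5092 = 3.75453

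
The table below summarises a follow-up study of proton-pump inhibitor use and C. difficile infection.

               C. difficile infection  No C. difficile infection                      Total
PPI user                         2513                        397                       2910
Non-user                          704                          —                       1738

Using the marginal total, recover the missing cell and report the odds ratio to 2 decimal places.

The missing cell is in the unexposed row: 1738 − 704 = 1034.
So a = 2513, b = 397, c = 704, d = 1034.
OR = (a·d)/(b·c) = (2513 × 1034) / (397 × 704) = 2598442 / 279488 = 9.29715

9.30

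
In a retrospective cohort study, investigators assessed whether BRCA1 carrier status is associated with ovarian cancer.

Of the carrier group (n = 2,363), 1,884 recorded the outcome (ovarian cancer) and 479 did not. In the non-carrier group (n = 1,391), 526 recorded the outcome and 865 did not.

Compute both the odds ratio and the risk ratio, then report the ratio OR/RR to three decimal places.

3.068

From the description: a = 1884, b = 479, c = 526, d = 865.
OR = (1884·865)/(479·526) = 1629660/251954 = 6.46809
Risk in exposed = 1884/2363 = 0.79729; risk in unexposed = 526/1391 = 0.37815; RR = 2.10843
OR/RR = 6.46809 / 2.10843 = 3.06773
The outcome is not rare, so the OR lies further from 1 than the RR.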